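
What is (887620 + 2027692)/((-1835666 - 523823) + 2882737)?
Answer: 182207/32703 ≈ 5.5716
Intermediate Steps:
(887620 + 2027692)/((-1835666 - 523823) + 2882737) = 2915312/(-2359489 + 2882737) = 2915312/523248 = 2915312*(1/523248) = 182207/32703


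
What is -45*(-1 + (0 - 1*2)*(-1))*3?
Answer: -135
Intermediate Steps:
-45*(-1 + (0 - 1*2)*(-1))*3 = -45*(-1 + (0 - 2)*(-1))*3 = -45*(-1 - 2*(-1))*3 = -45*(-1 + 2)*3 = -45*1*3 = -45*3 = -135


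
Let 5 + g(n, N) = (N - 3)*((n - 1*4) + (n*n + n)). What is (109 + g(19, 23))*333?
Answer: 2665332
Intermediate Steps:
g(n, N) = -5 + (-3 + N)*(-4 + n² + 2*n) (g(n, N) = -5 + (N - 3)*((n - 1*4) + (n*n + n)) = -5 + (-3 + N)*((n - 4) + (n² + n)) = -5 + (-3 + N)*((-4 + n) + (n + n²)) = -5 + (-3 + N)*(-4 + n² + 2*n))
(109 + g(19, 23))*333 = (109 + (7 - 6*19 - 4*23 - 3*19² + 23*19² + 2*23*19))*333 = (109 + (7 - 114 - 92 - 3*361 + 23*361 + 874))*333 = (109 + (7 - 114 - 92 - 1083 + 8303 + 874))*333 = (109 + 7895)*333 = 8004*333 = 2665332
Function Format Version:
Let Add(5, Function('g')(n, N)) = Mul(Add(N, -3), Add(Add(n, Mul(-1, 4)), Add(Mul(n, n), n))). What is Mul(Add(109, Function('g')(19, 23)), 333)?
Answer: 2665332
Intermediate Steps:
Function('g')(n, N) = Add(-5, Mul(Add(-3, N), Add(-4, Pow(n, 2), Mul(2, n)))) (Function('g')(n, N) = Add(-5, Mul(Add(N, -3), Add(Add(n, Mul(-1, 4)), Add(Mul(n, n), n)))) = Add(-5, Mul(Add(-3, N), Add(Add(n, -4), Add(Pow(n, 2), n)))) = Add(-5, Mul(Add(-3, N), Add(Add(-4, n), Add(n, Pow(n, 2))))) = Add(-5, Mul(Add(-3, N), Add(-4, Pow(n, 2), Mul(2, n)))))
Mul(Add(109, Function('g')(19, 23)), 333) = Mul(Add(109, Add(7, Mul(-6, 19), Mul(-4, 23), Mul(-3, Pow(19, 2)), Mul(23, Pow(19, 2)), Mul(2, 23, 19))), 333) = Mul(Add(109, Add(7, -114, -92, Mul(-3, 361), Mul(23, 361), 874)), 333) = Mul(Add(109, Add(7, -114, -92, -1083, 8303, 874)), 333) = Mul(Add(109, 7895), 333) = Mul(8004, 333) = 2665332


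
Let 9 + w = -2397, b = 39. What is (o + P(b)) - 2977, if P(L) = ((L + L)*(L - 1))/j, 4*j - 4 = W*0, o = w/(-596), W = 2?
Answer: -2671/298 ≈ -8.9631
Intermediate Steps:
w = -2406 (w = -9 - 2397 = -2406)
o = 1203/298 (o = -2406/(-596) = -2406*(-1/596) = 1203/298 ≈ 4.0369)
j = 1 (j = 1 + (2*0)/4 = 1 + (¼)*0 = 1 + 0 = 1)
P(L) = 2*L*(-1 + L) (P(L) = ((L + L)*(L - 1))/1 = ((2*L)*(-1 + L))*1 = (2*L*(-1 + L))*1 = 2*L*(-1 + L))
(o + P(b)) - 2977 = (1203/298 + 2*39*(-1 + 39)) - 2977 = (1203/298 + 2*39*38) - 2977 = (1203/298 + 2964) - 2977 = 884475/298 - 2977 = -2671/298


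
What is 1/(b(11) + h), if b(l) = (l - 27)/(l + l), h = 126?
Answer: 11/1378 ≈ 0.0079826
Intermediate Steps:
b(l) = (-27 + l)/(2*l) (b(l) = (-27 + l)/((2*l)) = (-27 + l)*(1/(2*l)) = (-27 + l)/(2*l))
1/(b(11) + h) = 1/((½)*(-27 + 11)/11 + 126) = 1/((½)*(1/11)*(-16) + 126) = 1/(-8/11 + 126) = 1/(1378/11) = 11/1378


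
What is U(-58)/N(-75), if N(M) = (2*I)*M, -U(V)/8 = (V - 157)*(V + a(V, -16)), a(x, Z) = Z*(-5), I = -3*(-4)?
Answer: -946/45 ≈ -21.022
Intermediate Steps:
I = 12
a(x, Z) = -5*Z
U(V) = -8*(-157 + V)*(80 + V) (U(V) = -8*(V - 157)*(V - 5*(-16)) = -8*(-157 + V)*(V + 80) = -8*(-157 + V)*(80 + V))
N(M) = 24*M (N(M) = (2*12)*M = 24*M)
U(-58)/N(-75) = (100480 - 8*(-58)² + 616*(-58))/((24*(-75))) = (100480 - 8*3364 - 35728)/(-1800) = (100480 - 26912 - 35728)*(-1/1800) = 37840*(-1/1800) = -946/45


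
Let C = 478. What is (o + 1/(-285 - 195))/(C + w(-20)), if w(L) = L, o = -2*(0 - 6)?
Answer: 5759/219840 ≈ 0.026196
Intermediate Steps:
o = 12 (o = -2*(-6) = 12)
(o + 1/(-285 - 195))/(C + w(-20)) = (12 + 1/(-285 - 195))/(478 - 20) = (12 + 1/(-480))/458 = (12 - 1/480)*(1/458) = (5759/480)*(1/458) = 5759/219840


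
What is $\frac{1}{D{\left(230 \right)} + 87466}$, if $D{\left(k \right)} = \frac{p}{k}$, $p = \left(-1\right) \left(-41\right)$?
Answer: $\frac{230}{20117221} \approx 1.1433 \cdot 10^{-5}$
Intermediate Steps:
$p = 41$
$D{\left(k \right)} = \frac{41}{k}$
$\frac{1}{D{\left(230 \right)} + 87466} = \frac{1}{\frac{41}{230} + 87466} = \frac{1}{\frac{20117221}{230}} = \frac{230}{20117221}$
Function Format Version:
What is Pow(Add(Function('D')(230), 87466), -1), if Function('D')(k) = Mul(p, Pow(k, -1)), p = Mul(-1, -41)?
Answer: Rational(230, 20117221) ≈ 1.1433e-5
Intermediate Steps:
p = 41
Function('D')(k) = Mul(41, Pow(k, -1))
Pow(Add(Function('D')(230), 87466), -1) = Pow(Add(Mul(41, Pow(230, -1)), 87466), -1) = Pow(Add(Mul(41, Rational(1, 230)), 87466), -1) = Pow(Add(Rational(41, 230), 87466), -1) = Pow(Rational(20117221, 230), -1) = Rational(230, 20117221)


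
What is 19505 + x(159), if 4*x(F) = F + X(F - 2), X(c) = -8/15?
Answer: 1172677/60 ≈ 19545.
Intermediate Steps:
X(c) = -8/15 (X(c) = -8*1/15 = -8/15)
x(F) = -2/15 + F/4 (x(F) = (F - 8/15)/4 = (-8/15 + F)/4 = -2/15 + F/4)
19505 + x(159) = 19505 + (-2/15 + (¼)*159) = 19505 + (-2/15 + 159/4) = 19505 + 2377/60 = 1172677/60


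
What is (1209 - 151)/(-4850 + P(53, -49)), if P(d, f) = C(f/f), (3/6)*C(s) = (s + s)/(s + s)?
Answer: -529/2424 ≈ -0.21823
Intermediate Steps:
C(s) = 2 (C(s) = 2*((s + s)/(s + s)) = 2*((2*s)/((2*s))) = 2*((2*s)*(1/(2*s))) = 2*1 = 2)
P(d, f) = 2
(1209 - 151)/(-4850 + P(53, -49)) = (1209 - 151)/(-4850 + 2) = 1058/(-4848) = 1058*(-1/4848) = -529/2424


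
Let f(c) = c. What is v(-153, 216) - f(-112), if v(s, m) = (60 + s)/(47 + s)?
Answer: 11965/106 ≈ 112.88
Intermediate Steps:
v(s, m) = (60 + s)/(47 + s)
v(-153, 216) - f(-112) = (60 - 153)/(47 - 153) - 1*(-112) = -93/(-106) + 112 = -1/106*(-93) + 112 = 93/106 + 112 = 11965/106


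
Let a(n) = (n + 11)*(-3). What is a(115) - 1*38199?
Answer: -38577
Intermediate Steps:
a(n) = -33 - 3*n (a(n) = (11 + n)*(-3) = -33 - 3*n)
a(115) - 1*38199 = (-33 - 3*115) - 1*38199 = (-33 - 345) - 38199 = -378 - 38199 = -38577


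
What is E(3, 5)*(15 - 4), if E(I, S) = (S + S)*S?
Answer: 550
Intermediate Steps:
E(I, S) = 2*S² (E(I, S) = (2*S)*S = 2*S²)
E(3, 5)*(15 - 4) = (2*5²)*(15 - 4) = (2*25)*11 = 50*11 = 550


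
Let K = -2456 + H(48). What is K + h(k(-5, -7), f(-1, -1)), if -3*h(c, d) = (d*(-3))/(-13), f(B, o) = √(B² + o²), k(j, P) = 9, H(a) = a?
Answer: -2408 - √2/13 ≈ -2408.1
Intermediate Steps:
K = -2408 (K = -2456 + 48 = -2408)
h(c, d) = -d/13 (h(c, d) = -d*(-3)/(3*(-13)) = -(-3*d)*(-1)/(3*13) = -d/13)
K + h(k(-5, -7), f(-1, -1)) = -2408 - √((-1)² + (-1)²)/13 = -2408 - √(1 + 1)/13 = -2408 - √2/13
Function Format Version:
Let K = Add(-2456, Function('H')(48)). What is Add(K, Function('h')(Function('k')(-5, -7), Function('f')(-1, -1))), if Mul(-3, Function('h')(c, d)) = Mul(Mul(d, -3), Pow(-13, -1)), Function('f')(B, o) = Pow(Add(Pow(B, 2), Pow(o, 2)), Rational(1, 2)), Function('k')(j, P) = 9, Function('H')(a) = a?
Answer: Add(-2408, Mul(Rational(-1, 13), Pow(2, Rational(1, 2)))) ≈ -2408.1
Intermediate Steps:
K = -2408 (K = Add(-2456, 48) = -2408)
Function('h')(c, d) = Mul(Rational(-1, 13), d) (Function('h')(c, d) = Mul(Rational(-1, 3), Mul(Mul(d, -3), Pow(-13, -1))) = Mul(Rational(-1, 3), Mul(Mul(-3, d), Rational(-1, 13))) = Mul(Rational(-1, 3), Mul(Rational(3, 13), d)) = Mul(Rational(-1, 13), d))
Add(K, Function('h')(Function('k')(-5, -7), Function('f')(-1, -1))) = Add(-2408, Mul(Rational(-1, 13), Pow(Add(Pow(-1, 2), Pow(-1, 2)), Rational(1, 2)))) = Add(-2408, Mul(Rational(-1, 13), Pow(Add(1, 1), Rational(1, 2)))) = Add(-2408, Mul(Rational(-1, 13), Pow(2, Rational(1, 2))))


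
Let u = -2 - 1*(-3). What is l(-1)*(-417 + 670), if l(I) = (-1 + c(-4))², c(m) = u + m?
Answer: 4048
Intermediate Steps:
u = 1 (u = -2 + 3 = 1)
c(m) = 1 + m
l(I) = 16 (l(I) = (-1 + (1 - 4))² = (-1 - 3)² = (-4)² = 16)
l(-1)*(-417 + 670) = 16*(-417 + 670) = 16*253 = 4048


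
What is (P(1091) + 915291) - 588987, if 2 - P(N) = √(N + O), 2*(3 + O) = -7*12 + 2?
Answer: 326306 - √1047 ≈ 3.2627e+5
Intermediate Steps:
O = -44 (O = -3 + (-7*12 + 2)/2 = -3 + (-84 + 2)/2 = -3 + (½)*(-82) = -3 - 41 = -44)
P(N) = 2 - √(-44 + N) (P(N) = 2 - √(N - 44) = 2 - √(-44 + N))
(P(1091) + 915291) - 588987 = ((2 - √(-44 + 1091)) + 915291) - 588987 = ((2 - √1047) + 915291) - 588987 = (915293 - √1047) - 588987 = 326306 - √1047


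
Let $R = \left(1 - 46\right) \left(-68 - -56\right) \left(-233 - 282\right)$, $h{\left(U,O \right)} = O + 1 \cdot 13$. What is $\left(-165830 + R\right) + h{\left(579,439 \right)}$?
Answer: $-443478$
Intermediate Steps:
$h{\left(U,O \right)} = 13 + O$ ($h{\left(U,O \right)} = O + 13 = 13 + O$)
$R = -278100$ ($R = - 45 \left(-68 + 56\right) \left(-515\right) = \left(-45\right) \left(-12\right) \left(-515\right) = 540 \left(-515\right) = -278100$)
$\left(-165830 + R\right) + h{\left(579,439 \right)} = \left(-165830 - 278100\right) + \left(13 + 439\right) = -443930 + 452 = -443478$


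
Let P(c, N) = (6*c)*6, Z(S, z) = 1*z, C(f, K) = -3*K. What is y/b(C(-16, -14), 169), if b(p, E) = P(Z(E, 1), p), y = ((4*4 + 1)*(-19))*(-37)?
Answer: 11951/36 ≈ 331.97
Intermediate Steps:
Z(S, z) = z
P(c, N) = 36*c
y = 11951 (y = ((16 + 1)*(-19))*(-37) = (17*(-19))*(-37) = -323*(-37) = 11951)
b(p, E) = 36 (b(p, E) = 36*1 = 36)
y/b(C(-16, -14), 169) = 11951/36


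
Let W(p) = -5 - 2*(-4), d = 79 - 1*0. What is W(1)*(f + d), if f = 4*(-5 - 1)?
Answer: 165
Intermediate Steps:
d = 79 (d = 79 + 0 = 79)
W(p) = 3 (W(p) = -5 + 8 = 3)
f = -24 (f = 4*(-6) = -24)
W(1)*(f + d) = 3*(-24 + 79) = 3*55 = 165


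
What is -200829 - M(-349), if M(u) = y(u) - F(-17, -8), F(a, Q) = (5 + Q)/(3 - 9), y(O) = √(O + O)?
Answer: -401657/2 - I*√698 ≈ -2.0083e+5 - 26.42*I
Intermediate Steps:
y(O) = √2*√O (y(O) = √(2*O) = √2*√O)
F(a, Q) = -⅚ - Q/6 (F(a, Q) = (5 + Q)/(-6) = (5 + Q)*(-⅙) = -⅚ - Q/6)
M(u) = -½ + √2*√u (M(u) = √2*√u - (-⅚ - ⅙*(-8)) = √2*√u - (-⅚ + 4/3) = √2*√u - 1*½ = √2*√u - ½ = -½ + √2*√u)
-200829 - M(-349) = -200829 - (-½ + √2*√(-349)) = -200829 - (-½ + √2*(I*√349)) = -200829 - (-½ + I*√698) = -200829 + (½ - I*√698) = -401657/2 - I*√698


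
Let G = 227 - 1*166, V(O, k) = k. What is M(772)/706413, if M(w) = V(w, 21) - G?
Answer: -40/706413 ≈ -5.6624e-5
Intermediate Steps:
G = 61 (G = 227 - 166 = 61)
M(w) = -40 (M(w) = 21 - 1*61 = 21 - 61 = -40)
M(772)/706413 = -40/706413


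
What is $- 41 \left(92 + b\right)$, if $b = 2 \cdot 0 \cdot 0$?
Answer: $-3772$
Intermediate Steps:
$b = 0$ ($b = 0 \cdot 0 = 0$)
$- 41 \left(92 + b\right) = - 41 \left(92 + 0\right) = \left(-41\right) 92 = -3772$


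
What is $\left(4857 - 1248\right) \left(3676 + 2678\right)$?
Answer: $22931586$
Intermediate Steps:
$\left(4857 - 1248\right) \left(3676 + 2678\right) = 3609 \cdot 6354 = 22931586$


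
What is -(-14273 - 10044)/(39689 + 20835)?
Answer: 24317/60524 ≈ 0.40177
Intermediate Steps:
-(-14273 - 10044)/(39689 + 20835) = -(-24317)/60524 = -1*(-24317/60524) = 24317/60524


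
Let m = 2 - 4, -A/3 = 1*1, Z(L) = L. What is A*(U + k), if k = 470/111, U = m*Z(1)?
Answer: -248/37 ≈ -6.7027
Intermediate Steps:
A = -3 ≈ -3.0000
m = -2
U = -2 (U = -2*1 = -2)
k = 470/111 (k = 470*(1/111) = 470/111 ≈ 4.2342)
A*(U + k) = -3*(-2 + 470/111) = -3*248/111 = -248/37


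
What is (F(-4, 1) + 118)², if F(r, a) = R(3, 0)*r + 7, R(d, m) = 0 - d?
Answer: 18769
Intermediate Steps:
R(d, m) = -d
F(r, a) = 7 - 3*r (F(r, a) = (-1*3)*r + 7 = -3*r + 7 = 7 - 3*r)
(F(-4, 1) + 118)² = ((7 - 3*(-4)) + 118)² = ((7 + 12) + 118)² = (19 + 118)² = 137² = 18769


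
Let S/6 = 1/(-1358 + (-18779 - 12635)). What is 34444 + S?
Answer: 188133127/5462 ≈ 34444.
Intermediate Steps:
S = -1/5462 (S = 6/(-1358 + (-18779 - 12635)) = 6/(-1358 - 31414) = 6/(-32772) = 6*(-1/32772) = -1/5462 ≈ -0.00018308)
34444 + S = 34444 - 1/5462 = 188133127/5462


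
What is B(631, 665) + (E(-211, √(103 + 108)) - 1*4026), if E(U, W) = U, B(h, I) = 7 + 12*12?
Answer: -4086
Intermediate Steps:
B(h, I) = 151 (B(h, I) = 7 + 144 = 151)
B(631, 665) + (E(-211, √(103 + 108)) - 1*4026) = 151 + (-211 - 1*4026) = 151 + (-211 - 4026) = 151 - 4237 = -4086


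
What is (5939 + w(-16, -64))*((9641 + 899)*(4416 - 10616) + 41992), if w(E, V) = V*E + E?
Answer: -453680837576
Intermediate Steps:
w(E, V) = E + E*V (w(E, V) = E*V + E = E + E*V)
(5939 + w(-16, -64))*((9641 + 899)*(4416 - 10616) + 41992) = (5939 - 16*(1 - 64))*((9641 + 899)*(4416 - 10616) + 41992) = (5939 - 16*(-63))*(10540*(-6200) + 41992) = (5939 + 1008)*(-65348000 + 41992) = 6947*(-65306008) = -453680837576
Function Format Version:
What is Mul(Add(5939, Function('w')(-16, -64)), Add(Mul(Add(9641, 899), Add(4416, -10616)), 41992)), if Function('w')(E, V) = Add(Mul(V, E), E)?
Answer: -453680837576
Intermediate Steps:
Function('w')(E, V) = Add(E, Mul(E, V)) (Function('w')(E, V) = Add(Mul(E, V), E) = Add(E, Mul(E, V)))
Mul(Add(5939, Function('w')(-16, -64)), Add(Mul(Add(9641, 899), Add(4416, -10616)), 41992)) = Mul(Add(5939, Mul(-16, Add(1, -64))), Add(Mul(Add(9641, 899), Add(4416, -10616)), 41992)) = Mul(Add(5939, Mul(-16, -63)), Add(Mul(10540, -6200), 41992)) = Mul(Add(5939, 1008), Add(-65348000, 41992)) = Mul(6947, -65306008) = -453680837576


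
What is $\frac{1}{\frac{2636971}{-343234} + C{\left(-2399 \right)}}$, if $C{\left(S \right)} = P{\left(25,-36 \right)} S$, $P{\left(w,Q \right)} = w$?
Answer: $- \frac{343234}{20588096121} \approx -1.6671 \cdot 10^{-5}$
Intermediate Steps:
$C{\left(S \right)} = 25 S$
$\frac{1}{\frac{2636971}{-343234} + C{\left(-2399 \right)}} = \frac{1}{\frac{2636971}{-343234} + 25 \left(-2399\right)} = \frac{1}{2636971 \left(- \frac{1}{343234}\right) - 59975} = \frac{1}{- \frac{2636971}{343234} - 59975} = \frac{1}{- \frac{20588096121}{343234}} = - \frac{343234}{20588096121}$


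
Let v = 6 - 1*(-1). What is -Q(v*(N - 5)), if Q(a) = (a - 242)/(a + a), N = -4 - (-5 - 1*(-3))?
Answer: -291/98 ≈ -2.9694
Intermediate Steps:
N = -2 (N = -4 - (-5 + 3) = -4 - 1*(-2) = -4 + 2 = -2)
v = 7 (v = 6 + 1 = 7)
Q(a) = (-242 + a)/(2*a) (Q(a) = (-242 + a)/((2*a)) = (-242 + a)*(1/(2*a)) = (-242 + a)/(2*a))
-Q(v*(N - 5)) = -(-242 + 7*(-2 - 5))/(2*(7*(-2 - 5))) = -(-242 + 7*(-7))/(2*(7*(-7))) = -(-242 - 49)/(2*(-49)) = -(-1)*(-291)/(2*49) = -1*291/98 = -291/98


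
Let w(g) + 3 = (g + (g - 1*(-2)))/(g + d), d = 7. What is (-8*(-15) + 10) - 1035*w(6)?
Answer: 27565/13 ≈ 2120.4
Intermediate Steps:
w(g) = -3 + (2 + 2*g)/(7 + g) (w(g) = -3 + (g + (g - 1*(-2)))/(g + 7) = -3 + (g + (g + 2))/(7 + g) = -3 + (g + (2 + g))/(7 + g) = -3 + (2 + 2*g)/(7 + g))
(-8*(-15) + 10) - 1035*w(6) = (-8*(-15) + 10) - 1035*(-19 - 1*6)/(7 + 6) = (120 + 10) - 1035*(-19 - 6)/13 = 130 - 1035*(-25)/13 = 130 - 1035*(-25/13) = 130 + 25875/13 = 27565/13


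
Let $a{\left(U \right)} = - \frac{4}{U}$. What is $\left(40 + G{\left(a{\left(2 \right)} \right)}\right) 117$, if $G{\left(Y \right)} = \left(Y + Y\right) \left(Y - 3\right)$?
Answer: $7020$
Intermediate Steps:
$G{\left(Y \right)} = 2 Y \left(-3 + Y\right)$
$\left(40 + G{\left(a{\left(2 \right)} \right)}\right) 117 = \left(40 + 2 \left(- \frac{4}{2}\right) \left(-3 - \frac{4}{2}\right)\right) 117 = \left(40 + 2 \left(\left(-4\right) \frac{1}{2}\right) \left(-3 - 2\right)\right) 117 = \left(40 + 2 \left(-2\right) \left(-3 - 2\right)\right) 117 = \left(40 + 2 \left(-2\right) \left(-5\right)\right) 117 = \left(40 + 20\right) 117 = 60 \cdot 117 = 7020$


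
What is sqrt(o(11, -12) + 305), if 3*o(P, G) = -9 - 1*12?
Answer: sqrt(298) ≈ 17.263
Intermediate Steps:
o(P, G) = -7 (o(P, G) = (-9 - 1*12)/3 = (-9 - 12)/3 = (1/3)*(-21) = -7)
sqrt(o(11, -12) + 305) = sqrt(-7 + 305) = sqrt(298)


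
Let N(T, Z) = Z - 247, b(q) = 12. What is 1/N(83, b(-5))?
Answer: -1/235 ≈ -0.0042553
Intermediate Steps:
N(T, Z) = -247 + Z
1/N(83, b(-5)) = 1/(-247 + 12) = 1/(-235) = -1/235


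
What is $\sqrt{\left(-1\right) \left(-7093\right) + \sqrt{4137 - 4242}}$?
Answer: $\sqrt{7093 + i \sqrt{105}} \approx 84.22 + 0.0608 i$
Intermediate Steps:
$\sqrt{\left(-1\right) \left(-7093\right) + \sqrt{4137 - 4242}} = \sqrt{7093 + \sqrt{4137 + \left(-10925 + 6683\right)}} = \sqrt{7093 + \sqrt{4137 - 4242}} = \sqrt{7093 + \sqrt{-105}} = \sqrt{7093 + i \sqrt{105}}$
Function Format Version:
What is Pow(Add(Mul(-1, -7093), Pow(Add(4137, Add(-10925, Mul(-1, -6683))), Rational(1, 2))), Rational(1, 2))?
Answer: Pow(Add(7093, Mul(I, Pow(105, Rational(1, 2)))), Rational(1, 2)) ≈ Add(84.220, Mul(0.0608, I))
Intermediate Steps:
Pow(Add(Mul(-1, -7093), Pow(Add(4137, Add(-10925, Mul(-1, -6683))), Rational(1, 2))), Rational(1, 2)) = Pow(Add(7093, Pow(Add(4137, Add(-10925, 6683)), Rational(1, 2))), Rational(1, 2)) = Pow(Add(7093, Pow(Add(4137, -4242), Rational(1, 2))), Rational(1, 2)) = Pow(Add(7093, Pow(-105, Rational(1, 2))), Rational(1, 2)) = Pow(Add(7093, Mul(I, Pow(105, Rational(1, 2)))), Rational(1, 2))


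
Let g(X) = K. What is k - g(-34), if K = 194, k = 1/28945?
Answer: -5615329/28945 ≈ -194.00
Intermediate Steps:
k = 1/28945 ≈ 3.4548e-5
g(X) = 194
k - g(-34) = 1/28945 - 1*194 = 1/28945 - 194 = -5615329/28945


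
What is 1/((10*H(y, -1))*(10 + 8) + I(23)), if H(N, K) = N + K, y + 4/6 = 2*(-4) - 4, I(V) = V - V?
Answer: -1/2460 ≈ -0.00040650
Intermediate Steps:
I(V) = 0
y = -38/3 (y = -2/3 + (2*(-4) - 4) = -2/3 + (-8 - 4) = -2/3 - 12 = -38/3 ≈ -12.667)
H(N, K) = K + N
1/((10*H(y, -1))*(10 + 8) + I(23)) = 1/((10*(-1 - 38/3))*(10 + 8) + 0) = 1/((10*(-41/3))*18 + 0) = 1/(-410/3*18 + 0) = 1/(-2460 + 0) = 1/(-2460) = -1/2460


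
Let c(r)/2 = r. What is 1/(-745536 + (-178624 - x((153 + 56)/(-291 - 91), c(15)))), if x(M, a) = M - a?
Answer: -382/353017451 ≈ -1.0821e-6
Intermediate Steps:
c(r) = 2*r
1/(-745536 + (-178624 - x((153 + 56)/(-291 - 91), c(15)))) = 1/(-745536 + (-178624 - ((153 + 56)/(-291 - 91) - 2*15))) = 1/(-745536 + (-178624 - (209/(-382) - 1*30))) = 1/(-745536 + (-178624 - (209*(-1/382) - 30))) = 1/(-745536 + (-178624 - (-209/382 - 30))) = 1/(-745536 + (-178624 - 1*(-11669/382))) = 1/(-745536 + (-178624 + 11669/382)) = 1/(-745536 - 68222699/382) = 1/(-353017451/382) = -382/353017451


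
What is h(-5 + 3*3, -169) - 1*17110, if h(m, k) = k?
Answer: -17279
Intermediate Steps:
h(-5 + 3*3, -169) - 1*17110 = -169 - 1*17110 = -169 - 17110 = -17279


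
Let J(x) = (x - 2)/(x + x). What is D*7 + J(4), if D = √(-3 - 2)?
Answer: ¼ + 7*I*√5 ≈ 0.25 + 15.652*I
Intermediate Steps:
D = I*√5 (D = √(-5) = I*√5 ≈ 2.2361*I)
J(x) = (-2 + x)/(2*x) (J(x) = (-2 + x)/((2*x)) = (-2 + x)*(1/(2*x)) = (-2 + x)/(2*x))
D*7 + J(4) = (I*√5)*7 + (½)*(-2 + 4)/4 = 7*I*√5 + (½)*(¼)*2 = 7*I*√5 + ¼ = ¼ + 7*I*√5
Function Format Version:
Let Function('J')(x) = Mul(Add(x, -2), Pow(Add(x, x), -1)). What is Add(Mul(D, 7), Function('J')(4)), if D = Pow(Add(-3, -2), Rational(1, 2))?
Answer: Add(Rational(1, 4), Mul(7, I, Pow(5, Rational(1, 2)))) ≈ Add(0.25000, Mul(15.652, I))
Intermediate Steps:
D = Mul(I, Pow(5, Rational(1, 2))) (D = Pow(-5, Rational(1, 2)) = Mul(I, Pow(5, Rational(1, 2))) ≈ Mul(2.2361, I))
Function('J')(x) = Mul(Rational(1, 2), Pow(x, -1), Add(-2, x)) (Function('J')(x) = Mul(Add(-2, x), Pow(Mul(2, x), -1)) = Mul(Add(-2, x), Mul(Rational(1, 2), Pow(x, -1))) = Mul(Rational(1, 2), Pow(x, -1), Add(-2, x)))
Add(Mul(D, 7), Function('J')(4)) = Add(Mul(Mul(I, Pow(5, Rational(1, 2))), 7), Mul(Rational(1, 2), Pow(4, -1), Add(-2, 4))) = Add(Mul(7, I, Pow(5, Rational(1, 2))), Mul(Rational(1, 2), Rational(1, 4), 2)) = Add(Mul(7, I, Pow(5, Rational(1, 2))), Rational(1, 4)) = Add(Rational(1, 4), Mul(7, I, Pow(5, Rational(1, 2))))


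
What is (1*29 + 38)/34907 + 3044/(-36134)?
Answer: -774895/9412907 ≈ -0.082323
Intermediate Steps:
(1*29 + 38)/34907 + 3044/(-36134) = (29 + 38)*(1/34907) + 3044*(-1/36134) = 67*(1/34907) - 1522/18067 = 1/521 - 1522/18067 = -774895/9412907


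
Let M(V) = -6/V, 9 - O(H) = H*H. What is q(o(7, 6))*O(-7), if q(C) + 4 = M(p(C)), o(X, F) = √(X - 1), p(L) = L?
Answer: 160 + 40*√6 ≈ 257.98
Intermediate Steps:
O(H) = 9 - H² (O(H) = 9 - H*H = 9 - H²)
o(X, F) = √(-1 + X)
q(C) = -4 - 6/C
q(o(7, 6))*O(-7) = (-4 - 6/√(-1 + 7))*(9 - 1*(-7)²) = (-4 - 6*√6/6)*(9 - 1*49) = (-4 - √6)*(9 - 49) = (-4 - √6)*(-40) = 160 + 40*√6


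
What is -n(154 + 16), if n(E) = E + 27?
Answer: -197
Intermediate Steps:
n(E) = 27 + E
-n(154 + 16) = -(27 + (154 + 16)) = -(27 + 170) = -1*197 = -197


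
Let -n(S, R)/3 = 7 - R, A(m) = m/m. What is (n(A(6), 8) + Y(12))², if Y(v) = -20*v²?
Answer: 8277129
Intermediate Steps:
A(m) = 1
n(S, R) = -21 + 3*R (n(S, R) = -3*(7 - R) = -21 + 3*R)
(n(A(6), 8) + Y(12))² = ((-21 + 3*8) - 20*12²)² = ((-21 + 24) - 20*144)² = (3 - 2880)² = (-2877)² = 8277129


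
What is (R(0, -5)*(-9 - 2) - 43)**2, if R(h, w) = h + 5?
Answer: 9604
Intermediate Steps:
R(h, w) = 5 + h
(R(0, -5)*(-9 - 2) - 43)**2 = ((5 + 0)*(-9 - 2) - 43)**2 = (5*(-11) - 43)**2 = (-55 - 43)**2 = (-98)**2 = 9604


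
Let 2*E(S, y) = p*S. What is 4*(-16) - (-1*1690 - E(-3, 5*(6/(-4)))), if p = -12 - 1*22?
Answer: 1677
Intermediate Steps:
p = -34 (p = -12 - 22 = -34)
E(S, y) = -17*S (E(S, y) = (-34*S)/2 = -17*S)
4*(-16) - (-1*1690 - E(-3, 5*(6/(-4)))) = 4*(-16) - (-1*1690 - (-17)*(-3)) = -64 - (-1690 - 1*51) = -64 - (-1690 - 51) = -64 - 1*(-1741) = -64 + 1741 = 1677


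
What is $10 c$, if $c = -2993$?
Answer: $-29930$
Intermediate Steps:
$10 c = 10 \left(-2993\right) = -29930$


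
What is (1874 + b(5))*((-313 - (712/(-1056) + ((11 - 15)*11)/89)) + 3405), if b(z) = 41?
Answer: 69588313675/11748 ≈ 5.9234e+6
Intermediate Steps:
(1874 + b(5))*((-313 - (712/(-1056) + ((11 - 15)*11)/89)) + 3405) = (1874 + 41)*((-313 - (712/(-1056) + ((11 - 15)*11)/89)) + 3405) = 1915*((-313 - (712*(-1/1056) - 4*11*(1/89))) + 3405) = 1915*((-313 - (-89/132 - 44*1/89)) + 3405) = 1915*((-313 - (-89/132 - 44/89)) + 3405) = 1915*((-313 - 1*(-13729/11748)) + 3405) = 1915*((-313 + 13729/11748) + 3405) = 1915*(-3663395/11748 + 3405) = 1915*(36338545/11748) = 69588313675/11748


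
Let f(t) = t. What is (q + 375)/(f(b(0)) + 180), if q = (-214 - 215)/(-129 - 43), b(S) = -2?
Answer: 64929/30616 ≈ 2.1208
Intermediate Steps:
q = 429/172 (q = -429/(-172) = -429*(-1/172) = 429/172 ≈ 2.4942)
(q + 375)/(f(b(0)) + 180) = (429/172 + 375)/(-2 + 180) = (64929/172)/178 = (64929/172)*(1/178) = 64929/30616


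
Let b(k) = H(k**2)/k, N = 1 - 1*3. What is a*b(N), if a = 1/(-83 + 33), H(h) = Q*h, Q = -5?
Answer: -1/5 ≈ -0.20000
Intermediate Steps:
N = -2 (N = 1 - 3 = -2)
H(h) = -5*h
a = -1/50 (a = 1/(-50) = -1/50 ≈ -0.020000)
b(k) = -5*k (b(k) = (-5*k**2)/k = -5*k)
a*b(N) = -(-1)*(-2)/10 = -1/50*10 = -1/5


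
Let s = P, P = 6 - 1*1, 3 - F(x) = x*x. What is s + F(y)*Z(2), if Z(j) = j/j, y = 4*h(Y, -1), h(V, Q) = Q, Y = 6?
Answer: -8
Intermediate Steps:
y = -4 (y = 4*(-1) = -4)
F(x) = 3 - x**2 (F(x) = 3 - x*x = 3 - x**2)
P = 5 (P = 6 - 1 = 5)
Z(j) = 1
s = 5
s + F(y)*Z(2) = 5 + (3 - 1*(-4)**2)*1 = 5 + (3 - 1*16)*1 = 5 + (3 - 16)*1 = 5 - 13*1 = 5 - 13 = -8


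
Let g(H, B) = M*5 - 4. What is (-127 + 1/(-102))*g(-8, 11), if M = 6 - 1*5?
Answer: -12955/102 ≈ -127.01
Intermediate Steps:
M = 1 (M = 6 - 5 = 1)
g(H, B) = 1 (g(H, B) = 1*5 - 4 = 5 - 4 = 1)
(-127 + 1/(-102))*g(-8, 11) = (-127 + 1/(-102))*1 = (-127 - 1/102)*1 = -12955/102*1 = -12955/102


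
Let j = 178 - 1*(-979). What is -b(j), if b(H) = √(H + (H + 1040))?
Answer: -√3354 ≈ -57.914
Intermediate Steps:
j = 1157 (j = 178 + 979 = 1157)
b(H) = √(1040 + 2*H) (b(H) = √(H + (1040 + H)) = √(1040 + 2*H))
-b(j) = -√(1040 + 2*1157) = -√(1040 + 2314) = -√3354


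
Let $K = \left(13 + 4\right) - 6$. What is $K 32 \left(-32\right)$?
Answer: $-11264$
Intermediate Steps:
$K = 11$ ($K = 17 - 6 = 11$)
$K 32 \left(-32\right) = 11 \cdot 32 \left(-32\right) = 352 \left(-32\right) = -11264$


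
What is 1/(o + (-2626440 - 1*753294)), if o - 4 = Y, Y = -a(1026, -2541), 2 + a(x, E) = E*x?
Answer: -1/772662 ≈ -1.2942e-6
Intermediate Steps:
a(x, E) = -2 + E*x
Y = 2607068 (Y = -(-2 - 2541*1026) = -(-2 - 2607066) = -1*(-2607068) = 2607068)
o = 2607072 (o = 4 + 2607068 = 2607072)
1/(o + (-2626440 - 1*753294)) = 1/(2607072 + (-2626440 - 1*753294)) = 1/(2607072 + (-2626440 - 753294)) = 1/(2607072 - 3379734) = 1/(-772662) = -1/772662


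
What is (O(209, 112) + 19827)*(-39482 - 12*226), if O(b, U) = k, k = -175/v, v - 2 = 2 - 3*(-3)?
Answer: -10868161744/13 ≈ -8.3601e+8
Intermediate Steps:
v = 13 (v = 2 + (2 - 3*(-3)) = 2 + (2 + 9) = 2 + 11 = 13)
k = -175/13 ≈ -13.462
O(b, U) = -175/13
(O(209, 112) + 19827)*(-39482 - 12*226) = (-175/13 + 19827)*(-39482 - 12*226) = 257576*(-39482 - 2712)/13 = (257576/13)*(-42194) = -10868161744/13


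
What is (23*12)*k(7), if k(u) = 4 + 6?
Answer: 2760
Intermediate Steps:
k(u) = 10
(23*12)*k(7) = (23*12)*10 = 276*10 = 2760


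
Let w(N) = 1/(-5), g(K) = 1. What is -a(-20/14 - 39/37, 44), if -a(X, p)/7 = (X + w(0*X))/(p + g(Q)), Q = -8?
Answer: -386/925 ≈ -0.41730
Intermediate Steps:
w(N) = -⅕
a(X, p) = -7*(-⅕ + X)/(1 + p) (a(X, p) = -7*(X - ⅕)/(p + 1) = -7*(-⅕ + X)/(1 + p))
-a(-20/14 - 39/37, 44) = -7*(1 - 5*(-20/14 - 39/37))/(5*(1 + 44)) = -7*(1 - 5*(-20*1/14 - 39*1/37))/(5*45) = -7*(1 - 5*(-10/7 - 39/37))/(5*45) = -7*(1 - 5*(-643/259))/(5*45) = -7*(1 + 3215/259)/(5*45) = -7*3474/(5*45*259) = -1*386/925 = -386/925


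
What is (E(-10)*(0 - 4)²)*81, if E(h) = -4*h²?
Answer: -518400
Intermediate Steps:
(E(-10)*(0 - 4)²)*81 = ((-4*(-10)²)*(0 - 4)²)*81 = (-4*100*(-4)²)*81 = -400*16*81 = -6400*81 = -518400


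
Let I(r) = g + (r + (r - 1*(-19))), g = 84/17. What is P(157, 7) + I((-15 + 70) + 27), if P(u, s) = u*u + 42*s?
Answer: 427226/17 ≈ 25131.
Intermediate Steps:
P(u, s) = u² + 42*s
g = 84/17 (g = 84*(1/17) = 84/17 ≈ 4.9412)
I(r) = 407/17 + 2*r (I(r) = 84/17 + (r + (r - 1*(-19))) = 84/17 + (r + (r + 19)) = 84/17 + (r + (19 + r)) = 84/17 + (19 + 2*r) = 407/17 + 2*r)
P(157, 7) + I((-15 + 70) + 27) = (157² + 42*7) + (407/17 + 2*((-15 + 70) + 27)) = (24649 + 294) + (407/17 + 2*(55 + 27)) = 24943 + (407/17 + 2*82) = 24943 + (407/17 + 164) = 24943 + 3195/17 = 427226/17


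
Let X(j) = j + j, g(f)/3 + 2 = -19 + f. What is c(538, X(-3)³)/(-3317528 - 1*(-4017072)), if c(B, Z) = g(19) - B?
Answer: -68/87443 ≈ -0.00077765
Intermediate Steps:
g(f) = -63 + 3*f (g(f) = -6 + 3*(-19 + f) = -6 + (-57 + 3*f) = -63 + 3*f)
X(j) = 2*j
c(B, Z) = -6 - B (c(B, Z) = (-63 + 3*19) - B = (-63 + 57) - B = -6 - B)
c(538, X(-3)³)/(-3317528 - 1*(-4017072)) = (-6 - 1*538)/(-3317528 - 1*(-4017072)) = (-6 - 538)/(-3317528 + 4017072) = -544/699544 = -544*1/699544 = -68/87443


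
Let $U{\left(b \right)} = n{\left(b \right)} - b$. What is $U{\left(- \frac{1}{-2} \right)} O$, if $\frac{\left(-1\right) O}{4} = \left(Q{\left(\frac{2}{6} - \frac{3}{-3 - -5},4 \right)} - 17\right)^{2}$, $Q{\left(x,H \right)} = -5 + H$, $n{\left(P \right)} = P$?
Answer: $0$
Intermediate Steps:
$U{\left(b \right)} = 0$ ($U{\left(b \right)} = b - b = 0$)
$O = -1296$ ($O = - 4 \left(\left(-5 + 4\right) - 17\right)^{2} = - 4 \left(-1 - 17\right)^{2} = - 4 \left(-18\right)^{2} = \left(-4\right) 324 = -1296$)
$U{\left(- \frac{1}{-2} \right)} O = 0 \left(-1296\right) = 0$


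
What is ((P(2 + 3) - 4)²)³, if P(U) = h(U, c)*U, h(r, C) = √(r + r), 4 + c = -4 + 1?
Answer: 31589096 - 9130720*√10 ≈ 2.7152e+6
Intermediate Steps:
c = -7 (c = -4 + (-4 + 1) = -4 - 3 = -7)
h(r, C) = √2*√r (h(r, C) = √(2*r) = √2*√r)
P(U) = √2*U^(3/2) (P(U) = (√2*√U)*U = √2*U^(3/2))
((P(2 + 3) - 4)²)³ = ((√2*(2 + 3)^(3/2) - 4)²)³ = ((√2*5^(3/2) - 4)²)³ = ((√2*(5*√5) - 4)²)³ = ((5*√10 - 4)²)³ = ((-4 + 5*√10)²)³ = (-4 + 5*√10)⁶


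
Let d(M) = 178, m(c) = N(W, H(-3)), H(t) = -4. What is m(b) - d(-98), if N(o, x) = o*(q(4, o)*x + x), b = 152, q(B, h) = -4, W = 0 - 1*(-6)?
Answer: -106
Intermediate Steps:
W = 6 (W = 0 + 6 = 6)
N(o, x) = -3*o*x (N(o, x) = o*(-4*x + x) = o*(-3*x) = -3*o*x)
m(c) = 72 (m(c) = -3*6*(-4) = 72)
m(b) - d(-98) = 72 - 1*178 = 72 - 178 = -106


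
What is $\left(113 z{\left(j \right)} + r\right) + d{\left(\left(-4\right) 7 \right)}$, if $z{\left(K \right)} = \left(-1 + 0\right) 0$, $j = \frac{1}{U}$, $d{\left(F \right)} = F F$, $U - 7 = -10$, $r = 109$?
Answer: $893$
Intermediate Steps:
$U = -3$ ($U = 7 - 10 = -3$)
$d{\left(F \right)} = F^{2}$
$j = - \frac{1}{3}$ ($j = \frac{1}{-3} = - \frac{1}{3} \approx -0.33333$)
$z{\left(K \right)} = 0$ ($z{\left(K \right)} = \left(-1\right) 0 = 0$)
$\left(113 z{\left(j \right)} + r\right) + d{\left(\left(-4\right) 7 \right)} = \left(113 \cdot 0 + 109\right) + \left(\left(-4\right) 7\right)^{2} = \left(0 + 109\right) + \left(-28\right)^{2} = 109 + 784 = 893$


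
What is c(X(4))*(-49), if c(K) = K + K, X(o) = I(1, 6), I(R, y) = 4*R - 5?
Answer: 98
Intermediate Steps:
I(R, y) = -5 + 4*R
X(o) = -1 (X(o) = -5 + 4*1 = -5 + 4 = -1)
c(K) = 2*K
c(X(4))*(-49) = (2*(-1))*(-49) = -2*(-49) = 98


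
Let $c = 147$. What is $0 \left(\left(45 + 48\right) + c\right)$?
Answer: $0$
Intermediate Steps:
$0 \left(\left(45 + 48\right) + c\right) = 0 \left(\left(45 + 48\right) + 147\right) = 0 \left(93 + 147\right) = 0 \cdot 240 = 0$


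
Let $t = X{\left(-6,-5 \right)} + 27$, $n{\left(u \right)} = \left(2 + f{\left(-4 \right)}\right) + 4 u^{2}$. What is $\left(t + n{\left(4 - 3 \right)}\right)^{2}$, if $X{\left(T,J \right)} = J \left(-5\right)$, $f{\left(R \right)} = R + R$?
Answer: $2500$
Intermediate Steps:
$f{\left(R \right)} = 2 R$
$n{\left(u \right)} = -6 + 4 u^{2}$ ($n{\left(u \right)} = \left(2 + 2 \left(-4\right)\right) + 4 u^{2} = \left(2 - 8\right) + 4 u^{2} = -6 + 4 u^{2}$)
$X{\left(T,J \right)} = - 5 J$
$t = 52$ ($t = \left(-5\right) \left(-5\right) + 27 = 25 + 27 = 52$)
$\left(t + n{\left(4 - 3 \right)}\right)^{2} = \left(52 - \left(6 - 4 \left(4 - 3\right)^{2}\right)\right)^{2} = \left(52 - \left(6 - 4 \cdot 1^{2}\right)\right)^{2} = \left(52 + \left(-6 + 4 \cdot 1\right)\right)^{2} = \left(52 + \left(-6 + 4\right)\right)^{2} = \left(52 - 2\right)^{2} = 50^{2} = 2500$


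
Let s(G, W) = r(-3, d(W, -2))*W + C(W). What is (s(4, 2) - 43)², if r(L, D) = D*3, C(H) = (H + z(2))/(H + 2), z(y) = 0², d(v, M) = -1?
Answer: 9409/4 ≈ 2352.3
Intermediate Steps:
z(y) = 0
C(H) = H/(2 + H) (C(H) = (H + 0)/(H + 2) = H/(2 + H))
r(L, D) = 3*D
s(G, W) = -3*W + W/(2 + W) (s(G, W) = (3*(-1))*W + W/(2 + W) = -3*W + W/(2 + W))
(s(4, 2) - 43)² = (2*(-5 - 3*2)/(2 + 2) - 43)² = (2*(-5 - 6)/4 - 43)² = (2*(¼)*(-11) - 43)² = (-11/2 - 43)² = (-97/2)² = 9409/4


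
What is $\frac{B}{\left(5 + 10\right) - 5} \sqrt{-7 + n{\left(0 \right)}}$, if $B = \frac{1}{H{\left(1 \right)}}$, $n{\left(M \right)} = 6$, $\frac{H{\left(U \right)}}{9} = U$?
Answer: $\frac{i}{90} \approx 0.011111 i$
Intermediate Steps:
$H{\left(U \right)} = 9 U$
$B = \frac{1}{9}$ ($B = \frac{1}{9 \cdot 1} = \frac{1}{9} \approx 0.11111$)
$\frac{B}{\left(5 + 10\right) - 5} \sqrt{-7 + n{\left(0 \right)}} = \frac{1}{9 \left(\left(5 + 10\right) - 5\right)} \sqrt{-7 + 6} = \frac{1}{9 \left(15 - 5\right)} \sqrt{-1} = \frac{1}{9 \cdot 10} i = \frac{1}{9} \cdot \frac{1}{10} i = \frac{i}{90}$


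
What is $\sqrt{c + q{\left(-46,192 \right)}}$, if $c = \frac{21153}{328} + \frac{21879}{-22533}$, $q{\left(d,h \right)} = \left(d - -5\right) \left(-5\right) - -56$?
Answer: $\frac{\sqrt{492407346474834}}{1231804} \approx 18.014$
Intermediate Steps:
$q{\left(d,h \right)} = 31 - 5 d$ ($q{\left(d,h \right)} = \left(d + 5\right) \left(-5\right) + 56 = \left(5 + d\right) \left(-5\right) + 56 = \left(-25 - 5 d\right) + 56 = 31 - 5 d$)
$c = \frac{156488079}{2463608}$ ($c = 21153 \cdot \frac{1}{328} + 21879 \left(- \frac{1}{22533}\right) = \frac{21153}{328} - \frac{7293}{7511} = \frac{156488079}{2463608} \approx 63.52$)
$\sqrt{c + q{\left(-46,192 \right)}} = \sqrt{\frac{156488079}{2463608} + \left(31 - -230\right)} = \sqrt{\frac{156488079}{2463608} + \left(31 + 230\right)} = \sqrt{\frac{156488079}{2463608} + 261} = \sqrt{\frac{799489767}{2463608}} = \frac{\sqrt{492407346474834}}{1231804}$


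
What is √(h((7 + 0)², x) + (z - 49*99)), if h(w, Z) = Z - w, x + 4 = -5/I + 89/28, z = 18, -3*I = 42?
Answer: I*√956963/14 ≈ 69.875*I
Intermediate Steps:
I = -14 (I = -⅓*42 = -14)
x = -13/28 (x = -4 + (-5/(-14) + 89/28) = -4 + (-5*(-1/14) + 89*(1/28)) = -4 + (5/14 + 89/28) = -4 + 99/28 = -13/28 ≈ -0.46429)
√(h((7 + 0)², x) + (z - 49*99)) = √((-13/28 - (7 + 0)²) + (18 - 49*99)) = √((-13/28 - 1*7²) + (18 - 4851)) = √((-13/28 - 1*49) - 4833) = √((-13/28 - 49) - 4833) = √(-1385/28 - 4833) = √(-136709/28) = I*√956963/14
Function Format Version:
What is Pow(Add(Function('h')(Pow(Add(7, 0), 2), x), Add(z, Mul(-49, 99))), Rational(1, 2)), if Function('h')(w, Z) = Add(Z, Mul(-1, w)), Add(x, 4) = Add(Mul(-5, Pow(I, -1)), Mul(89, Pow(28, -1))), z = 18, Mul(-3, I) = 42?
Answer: Mul(Rational(1, 14), I, Pow(956963, Rational(1, 2))) ≈ Mul(69.875, I)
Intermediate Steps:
I = -14 (I = Mul(Rational(-1, 3), 42) = -14)
x = Rational(-13, 28) (x = Add(-4, Add(Mul(-5, Pow(-14, -1)), Mul(89, Pow(28, -1)))) = Add(-4, Add(Mul(-5, Rational(-1, 14)), Mul(89, Rational(1, 28)))) = Add(-4, Add(Rational(5, 14), Rational(89, 28))) = Add(-4, Rational(99, 28)) = Rational(-13, 28) ≈ -0.46429)
Pow(Add(Function('h')(Pow(Add(7, 0), 2), x), Add(z, Mul(-49, 99))), Rational(1, 2)) = Pow(Add(Add(Rational(-13, 28), Mul(-1, Pow(Add(7, 0), 2))), Add(18, Mul(-49, 99))), Rational(1, 2)) = Pow(Add(Add(Rational(-13, 28), Mul(-1, Pow(7, 2))), Add(18, -4851)), Rational(1, 2)) = Pow(Add(Add(Rational(-13, 28), Mul(-1, 49)), -4833), Rational(1, 2)) = Pow(Add(Add(Rational(-13, 28), -49), -4833), Rational(1, 2)) = Pow(Add(Rational(-1385, 28), -4833), Rational(1, 2)) = Pow(Rational(-136709, 28), Rational(1, 2)) = Mul(Rational(1, 14), I, Pow(956963, Rational(1, 2)))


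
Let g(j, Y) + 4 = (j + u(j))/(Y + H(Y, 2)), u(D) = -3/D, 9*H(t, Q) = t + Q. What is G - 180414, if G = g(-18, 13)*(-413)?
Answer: -15686865/88 ≈ -1.7826e+5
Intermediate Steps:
H(t, Q) = Q/9 + t/9 (H(t, Q) = (t + Q)/9 = (Q + t)/9 = Q/9 + t/9)
g(j, Y) = -4 + (j - 3/j)/(2/9 + 10*Y/9) (g(j, Y) = -4 + (j - 3/j)/(Y + ((1/9)*2 + Y/9)) = -4 + (j - 3/j)/(Y + (2/9 + Y/9)) = -4 + (j - 3/j)/(2/9 + 10*Y/9))
G = 189567/88 (G = ((1/2)*(-27 - 1*(-18)*(8 - 9*(-18) + 40*13))/(-18*(1 + 5*13)))*(-413) = ((1/2)*(-1/18)*(-27 - 1*(-18)*(8 + 162 + 520))/(1 + 65))*(-413) = ((1/2)*(-1/18)*(-27 - 1*(-18)*690)/66)*(-413) = ((1/2)*(-1/18)*(1/66)*(-27 + 12420))*(-413) = ((1/2)*(-1/18)*(1/66)*12393)*(-413) = -459/88*(-413) = 189567/88 ≈ 2154.2)
G - 180414 = 189567/88 - 180414 = -15686865/88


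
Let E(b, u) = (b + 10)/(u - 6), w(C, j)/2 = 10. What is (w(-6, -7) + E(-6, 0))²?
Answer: 3364/9 ≈ 373.78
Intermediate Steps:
w(C, j) = 20 (w(C, j) = 2*10 = 20)
E(b, u) = (10 + b)/(-6 + u)
(w(-6, -7) + E(-6, 0))² = (20 + (10 - 6)/(-6 + 0))² = (20 + 4/(-6))² = (20 - ⅙*4)² = (20 - ⅔)² = (58/3)² = 3364/9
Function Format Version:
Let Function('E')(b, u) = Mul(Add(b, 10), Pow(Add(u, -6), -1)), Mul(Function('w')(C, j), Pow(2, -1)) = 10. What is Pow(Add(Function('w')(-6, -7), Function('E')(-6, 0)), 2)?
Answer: Rational(3364, 9) ≈ 373.78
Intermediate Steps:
Function('w')(C, j) = 20 (Function('w')(C, j) = Mul(2, 10) = 20)
Function('E')(b, u) = Mul(Pow(Add(-6, u), -1), Add(10, b)) (Function('E')(b, u) = Mul(Add(10, b), Pow(Add(-6, u), -1)) = Mul(Pow(Add(-6, u), -1), Add(10, b)))
Pow(Add(Function('w')(-6, -7), Function('E')(-6, 0)), 2) = Pow(Add(20, Mul(Pow(Add(-6, 0), -1), Add(10, -6))), 2) = Pow(Add(20, Mul(Pow(-6, -1), 4)), 2) = Pow(Add(20, Mul(Rational(-1, 6), 4)), 2) = Pow(Add(20, Rational(-2, 3)), 2) = Pow(Rational(58, 3), 2) = Rational(3364, 9)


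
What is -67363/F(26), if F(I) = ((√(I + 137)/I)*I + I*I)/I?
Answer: -1183972088/456813 + 1751438*√163/456813 ≈ -2542.9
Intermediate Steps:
F(I) = (I² + √(137 + I))/I (F(I) = ((√(137 + I)/I)*I + I²)/I = (√(137 + I) + I²)/I = (I² + √(137 + I))/I)
-67363/F(26) = -67363/(26 + √(137 + 26)/26) = -67363/(26 + √163/26)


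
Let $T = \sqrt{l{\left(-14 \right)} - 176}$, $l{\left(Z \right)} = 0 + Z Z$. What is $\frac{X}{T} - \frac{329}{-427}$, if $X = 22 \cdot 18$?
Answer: $\frac{47}{61} + \frac{198 \sqrt{5}}{5} \approx 89.319$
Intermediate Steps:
$l{\left(Z \right)} = Z^{2}$ ($l{\left(Z \right)} = 0 + Z^{2} = Z^{2}$)
$X = 396$
$T = 2 \sqrt{5}$ ($T = \sqrt{\left(-14\right)^{2} - 176} = \sqrt{196 - 176} = \sqrt{20} = 2 \sqrt{5} \approx 4.4721$)
$\frac{X}{T} - \frac{329}{-427} = \frac{396}{2 \sqrt{5}} - \frac{329}{-427} = 396 \frac{\sqrt{5}}{10} - - \frac{47}{61} = \frac{198 \sqrt{5}}{5} + \frac{47}{61} = \frac{47}{61} + \frac{198 \sqrt{5}}{5}$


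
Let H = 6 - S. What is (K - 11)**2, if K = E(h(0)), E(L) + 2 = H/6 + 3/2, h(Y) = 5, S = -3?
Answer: 100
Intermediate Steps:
H = 9 (H = 6 - 1*(-3) = 6 + 3 = 9)
E(L) = 1 (E(L) = -2 + (9/6 + 3/2) = -2 + (9*(1/6) + 3*(1/2)) = -2 + (3/2 + 3/2) = -2 + 3 = 1)
K = 1
(K - 11)**2 = (1 - 11)**2 = (-10)**2 = 100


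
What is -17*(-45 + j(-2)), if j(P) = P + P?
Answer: 833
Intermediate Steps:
j(P) = 2*P
-17*(-45 + j(-2)) = -17*(-45 + 2*(-2)) = -17*(-45 - 4) = -17*(-49) = -1*(-833) = 833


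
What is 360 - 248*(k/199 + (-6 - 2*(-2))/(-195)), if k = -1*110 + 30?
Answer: 17739896/38805 ≈ 457.15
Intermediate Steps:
k = -80 (k = -110 + 30 = -80)
360 - 248*(k/199 + (-6 - 2*(-2))/(-195)) = 360 - 248*(-80/199 + (-6 - 2*(-2))/(-195)) = 360 - 248*(-80*1/199 + (-6 + 4)*(-1/195)) = 360 - 248*(-80/199 - 2*(-1/195)) = 360 - 248*(-80/199 + 2/195) = 360 - 248*(-15202/38805) = 360 + 3770096/38805 = 17739896/38805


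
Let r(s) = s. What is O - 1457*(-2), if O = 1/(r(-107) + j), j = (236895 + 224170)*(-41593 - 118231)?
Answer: 214730482271637/73689252667 ≈ 2914.0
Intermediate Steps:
j = -73689252560 (j = 461065*(-159824) = -73689252560)
O = -1/73689252667 (O = 1/(-107 - 73689252560) = 1/(-73689252667) = -1/73689252667 ≈ -1.3571e-11)
O - 1457*(-2) = -1/73689252667 - 1457*(-2) = -1/73689252667 + 2914 = 214730482271637/73689252667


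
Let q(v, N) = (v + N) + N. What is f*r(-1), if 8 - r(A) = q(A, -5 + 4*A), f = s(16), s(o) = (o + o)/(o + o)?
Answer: 27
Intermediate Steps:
s(o) = 1 (s(o) = (2*o)/((2*o)) = (2*o)*(1/(2*o)) = 1)
q(v, N) = v + 2*N (q(v, N) = (N + v) + N = v + 2*N)
f = 1
r(A) = 18 - 9*A (r(A) = 8 - (A + 2*(-5 + 4*A)) = 8 - (A + (-10 + 8*A)) = 8 - (-10 + 9*A) = 8 + (10 - 9*A) = 18 - 9*A)
f*r(-1) = 1*(18 - 9*(-1)) = 1*(18 + 9) = 1*27 = 27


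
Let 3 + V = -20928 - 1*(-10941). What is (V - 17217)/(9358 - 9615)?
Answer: 27207/257 ≈ 105.86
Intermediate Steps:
V = -9990 (V = -3 + (-20928 - 1*(-10941)) = -3 + (-20928 + 10941) = -3 - 9987 = -9990)
(V - 17217)/(9358 - 9615) = (-9990 - 17217)/(9358 - 9615) = -27207/(-257) = -27207*(-1/257) = 27207/257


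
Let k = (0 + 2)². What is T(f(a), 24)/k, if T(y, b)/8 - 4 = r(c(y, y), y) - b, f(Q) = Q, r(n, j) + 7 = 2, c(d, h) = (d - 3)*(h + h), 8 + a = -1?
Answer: -50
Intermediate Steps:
a = -9 (a = -8 - 1 = -9)
c(d, h) = 2*h*(-3 + d) (c(d, h) = (-3 + d)*(2*h) = 2*h*(-3 + d))
k = 4 (k = 2² = 4)
r(n, j) = -5 (r(n, j) = -7 + 2 = -5)
T(y, b) = -8 - 8*b (T(y, b) = 32 + 8*(-5 - b) = 32 + (-40 - 8*b) = -8 - 8*b)
T(f(a), 24)/k = (-8 - 8*24)/4 = (-8 - 192)*(¼) = -200*¼ = -50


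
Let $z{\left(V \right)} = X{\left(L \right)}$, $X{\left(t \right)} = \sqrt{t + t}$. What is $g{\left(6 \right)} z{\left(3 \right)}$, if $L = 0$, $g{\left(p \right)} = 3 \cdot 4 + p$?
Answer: $0$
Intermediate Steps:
$g{\left(p \right)} = 12 + p$
$X{\left(t \right)} = \sqrt{2} \sqrt{t}$ ($X{\left(t \right)} = \sqrt{2 t} = \sqrt{2} \sqrt{t}$)
$z{\left(V \right)} = 0$ ($z{\left(V \right)} = \sqrt{2} \sqrt{0} = \sqrt{2} \cdot 0 = 0$)
$g{\left(6 \right)} z{\left(3 \right)} = \left(12 + 6\right) 0 = 18 \cdot 0 = 0$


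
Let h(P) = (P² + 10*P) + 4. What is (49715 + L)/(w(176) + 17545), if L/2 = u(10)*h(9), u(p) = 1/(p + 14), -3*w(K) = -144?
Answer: 596755/211116 ≈ 2.8267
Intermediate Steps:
h(P) = 4 + P² + 10*P
w(K) = 48 (w(K) = -⅓*(-144) = 48)
u(p) = 1/(14 + p)
L = 175/12 (L = 2*((4 + 9² + 10*9)/(14 + 10)) = 2*((4 + 81 + 90)/24) = 2*((1/24)*175) = 2*(175/24) = 175/12 ≈ 14.583)
(49715 + L)/(w(176) + 17545) = (49715 + 175/12)/(48 + 17545) = (596755/12)/17593 = (596755/12)*(1/17593) = 596755/211116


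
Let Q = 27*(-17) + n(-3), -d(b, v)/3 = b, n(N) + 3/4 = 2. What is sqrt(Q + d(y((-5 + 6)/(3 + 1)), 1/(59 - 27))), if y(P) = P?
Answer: I*sqrt(1834)/2 ≈ 21.413*I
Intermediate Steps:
n(N) = 5/4 (n(N) = -3/4 + 2 = 5/4)
d(b, v) = -3*b
Q = -1831/4 (Q = 27*(-17) + 5/4 = -459 + 5/4 = -1831/4 ≈ -457.75)
sqrt(Q + d(y((-5 + 6)/(3 + 1)), 1/(59 - 27))) = sqrt(-1831/4 - 3*(-5 + 6)/(3 + 1)) = sqrt(-1831/4 - 3/4) = sqrt(-917/2) = I*sqrt(1834)/2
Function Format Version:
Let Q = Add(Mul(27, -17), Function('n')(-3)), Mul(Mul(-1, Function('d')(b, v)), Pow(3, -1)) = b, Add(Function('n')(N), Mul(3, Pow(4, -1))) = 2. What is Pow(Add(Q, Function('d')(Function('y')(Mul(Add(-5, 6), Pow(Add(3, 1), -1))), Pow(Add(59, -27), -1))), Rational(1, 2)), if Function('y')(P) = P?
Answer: Mul(Rational(1, 2), I, Pow(1834, Rational(1, 2))) ≈ Mul(21.413, I)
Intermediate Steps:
Function('n')(N) = Rational(5, 4) (Function('n')(N) = Add(Rational(-3, 4), 2) = Rational(5, 4))
Function('d')(b, v) = Mul(-3, b)
Q = Rational(-1831, 4) (Q = Add(Mul(27, -17), Rational(5, 4)) = Add(-459, Rational(5, 4)) = Rational(-1831, 4) ≈ -457.75)
Pow(Add(Q, Function('d')(Function('y')(Mul(Add(-5, 6), Pow(Add(3, 1), -1))), Pow(Add(59, -27), -1))), Rational(1, 2)) = Pow(Add(Rational(-1831, 4), Mul(-3, Mul(Add(-5, 6), Pow(Add(3, 1), -1)))), Rational(1, 2)) = Pow(Add(Rational(-1831, 4), Mul(-3, Mul(1, Pow(4, -1)))), Rational(1, 2)) = Pow(Add(Rational(-1831, 4), Mul(-3, Mul(1, Rational(1, 4)))), Rational(1, 2)) = Pow(Add(Rational(-1831, 4), Mul(-3, Rational(1, 4))), Rational(1, 2)) = Pow(Add(Rational(-1831, 4), Rational(-3, 4)), Rational(1, 2)) = Pow(Rational(-917, 2), Rational(1, 2)) = Mul(Rational(1, 2), I, Pow(1834, Rational(1, 2)))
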